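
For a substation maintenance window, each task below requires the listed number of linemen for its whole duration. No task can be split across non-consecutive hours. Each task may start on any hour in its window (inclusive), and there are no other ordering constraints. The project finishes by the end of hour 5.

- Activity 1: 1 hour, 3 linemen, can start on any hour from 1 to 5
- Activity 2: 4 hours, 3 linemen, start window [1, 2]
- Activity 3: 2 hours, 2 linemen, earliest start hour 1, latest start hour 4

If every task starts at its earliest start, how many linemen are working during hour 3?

At early start, hour 3 has: Activity 2.
Demand: 3 = 3.

3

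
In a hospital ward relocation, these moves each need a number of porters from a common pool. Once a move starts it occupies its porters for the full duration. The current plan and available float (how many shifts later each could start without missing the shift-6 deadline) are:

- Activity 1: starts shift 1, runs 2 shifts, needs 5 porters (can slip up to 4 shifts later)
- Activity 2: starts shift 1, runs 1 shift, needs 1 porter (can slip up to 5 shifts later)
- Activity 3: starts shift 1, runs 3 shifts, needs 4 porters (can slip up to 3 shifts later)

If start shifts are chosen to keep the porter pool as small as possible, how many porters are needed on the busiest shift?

Early-start (Activity 1@1, Activity 2@1, Activity 3@1) gives peak 10: s1:10  s2:9  s3:4  s4:0  s5:0  s6:0.
Shift Activity 2→3, Activity 3→3.
Schedule Activity 1@1, Activity 2@3, Activity 3@3: s1:5  s2:5  s3:5  s4:4  s5:4  s6:0 — peak 5.

5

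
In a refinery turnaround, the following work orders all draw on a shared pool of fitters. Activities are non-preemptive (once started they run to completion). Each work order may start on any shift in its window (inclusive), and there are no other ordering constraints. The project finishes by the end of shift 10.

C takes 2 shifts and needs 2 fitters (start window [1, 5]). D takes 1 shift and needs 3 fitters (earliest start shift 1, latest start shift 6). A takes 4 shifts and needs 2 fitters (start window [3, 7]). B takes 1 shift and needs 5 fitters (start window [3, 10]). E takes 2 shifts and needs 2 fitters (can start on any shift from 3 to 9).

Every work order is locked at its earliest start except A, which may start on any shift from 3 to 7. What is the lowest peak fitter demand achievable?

7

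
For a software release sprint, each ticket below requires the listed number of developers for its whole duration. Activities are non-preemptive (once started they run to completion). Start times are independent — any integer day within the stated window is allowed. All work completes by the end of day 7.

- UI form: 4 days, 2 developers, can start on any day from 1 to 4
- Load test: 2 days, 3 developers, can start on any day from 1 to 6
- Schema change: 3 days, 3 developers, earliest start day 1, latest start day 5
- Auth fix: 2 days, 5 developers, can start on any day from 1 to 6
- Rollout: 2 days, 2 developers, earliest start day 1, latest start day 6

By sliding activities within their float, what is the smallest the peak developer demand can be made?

7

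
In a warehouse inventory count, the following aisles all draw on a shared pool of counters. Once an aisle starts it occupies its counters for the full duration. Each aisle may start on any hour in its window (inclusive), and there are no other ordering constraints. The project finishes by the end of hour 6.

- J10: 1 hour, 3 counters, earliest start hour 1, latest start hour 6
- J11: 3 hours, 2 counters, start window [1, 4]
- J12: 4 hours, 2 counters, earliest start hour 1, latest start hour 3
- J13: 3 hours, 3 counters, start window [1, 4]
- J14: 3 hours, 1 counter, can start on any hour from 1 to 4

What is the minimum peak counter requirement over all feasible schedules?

6

Early-start (J10@1, J11@1, J12@1, J13@1, J14@1) gives peak 11: h1:11  h2:8  h3:8  h4:2  h5:0  h6:0.
Shift J12→2, J13→4.
Schedule J10@1, J11@1, J12@2, J13@4, J14@1: h1:6  h2:5  h3:5  h4:5  h5:5  h6:3 — peak 6.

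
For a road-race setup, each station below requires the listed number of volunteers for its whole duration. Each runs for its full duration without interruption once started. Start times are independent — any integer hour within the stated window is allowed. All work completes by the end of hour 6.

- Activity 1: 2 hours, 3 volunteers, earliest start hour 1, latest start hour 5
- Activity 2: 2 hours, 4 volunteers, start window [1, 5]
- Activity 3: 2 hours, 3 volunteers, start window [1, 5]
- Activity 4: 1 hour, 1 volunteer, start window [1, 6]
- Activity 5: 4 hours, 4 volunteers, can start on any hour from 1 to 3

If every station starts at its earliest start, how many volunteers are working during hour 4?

4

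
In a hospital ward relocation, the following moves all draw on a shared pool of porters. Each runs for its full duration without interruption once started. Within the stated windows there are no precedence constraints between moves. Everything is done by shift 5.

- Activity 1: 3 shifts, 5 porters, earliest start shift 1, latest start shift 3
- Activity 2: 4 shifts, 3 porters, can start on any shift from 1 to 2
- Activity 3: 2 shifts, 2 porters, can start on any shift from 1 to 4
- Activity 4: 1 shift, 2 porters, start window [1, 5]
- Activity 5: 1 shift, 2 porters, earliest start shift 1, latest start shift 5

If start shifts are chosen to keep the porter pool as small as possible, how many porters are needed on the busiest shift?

Early-start (Activity 1@1, Activity 2@1, Activity 3@1, Activity 4@1, Activity 5@1) gives peak 14: s1:14  s2:10  s3:8  s4:3  s5:0.
Shift Activity 3→4, Activity 4→4, Activity 5→5.
Schedule Activity 1@1, Activity 2@1, Activity 3@4, Activity 4@4, Activity 5@5: s1:8  s2:8  s3:8  s4:7  s5:4 — peak 8.

8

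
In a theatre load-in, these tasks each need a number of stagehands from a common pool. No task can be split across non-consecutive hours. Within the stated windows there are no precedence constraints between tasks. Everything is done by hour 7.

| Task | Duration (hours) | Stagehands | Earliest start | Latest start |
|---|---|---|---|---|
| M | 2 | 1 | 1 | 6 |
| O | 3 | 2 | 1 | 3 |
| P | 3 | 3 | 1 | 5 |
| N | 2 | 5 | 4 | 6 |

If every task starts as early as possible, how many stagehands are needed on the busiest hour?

6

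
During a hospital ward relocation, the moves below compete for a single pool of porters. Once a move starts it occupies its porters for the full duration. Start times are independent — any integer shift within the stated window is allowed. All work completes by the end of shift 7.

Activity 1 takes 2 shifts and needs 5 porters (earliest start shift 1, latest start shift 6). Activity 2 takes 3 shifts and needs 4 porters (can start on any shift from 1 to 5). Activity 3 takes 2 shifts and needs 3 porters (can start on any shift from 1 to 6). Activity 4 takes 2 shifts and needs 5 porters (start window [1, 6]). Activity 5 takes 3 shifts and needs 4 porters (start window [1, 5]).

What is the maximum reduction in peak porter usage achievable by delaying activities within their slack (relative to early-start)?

13

Early-start peak: s1:21  s2:21  s3:8  s4:0  s5:0  s6:0  s7:0 ⇒ 21.
Leveled (Activity 1@1, Activity 2@3, Activity 3@1, Activity 4@6, Activity 5@3): s1:8  s2:8  s3:8  s4:8  s5:8  s6:5  s7:5 ⇒ 8.
Reduction 21 − 8 = 13.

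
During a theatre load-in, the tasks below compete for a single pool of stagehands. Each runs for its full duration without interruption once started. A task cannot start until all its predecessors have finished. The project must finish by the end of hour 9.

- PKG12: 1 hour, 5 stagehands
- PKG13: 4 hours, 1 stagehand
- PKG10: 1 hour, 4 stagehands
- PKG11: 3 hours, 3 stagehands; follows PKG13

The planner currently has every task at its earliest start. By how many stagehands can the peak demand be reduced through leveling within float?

Early-start peak: h1:10  h2:1  h3:1  h4:1  h5:3  h6:3  h7:3  h8:0  h9:0 ⇒ 10.
Leveled (PKG12@1, PKG13@2, PKG10@2, PKG11@6): h1:5  h2:5  h3:1  h4:1  h5:1  h6:3  h7:3  h8:3  h9:0 ⇒ 5.
Reduction 10 − 5 = 5.

5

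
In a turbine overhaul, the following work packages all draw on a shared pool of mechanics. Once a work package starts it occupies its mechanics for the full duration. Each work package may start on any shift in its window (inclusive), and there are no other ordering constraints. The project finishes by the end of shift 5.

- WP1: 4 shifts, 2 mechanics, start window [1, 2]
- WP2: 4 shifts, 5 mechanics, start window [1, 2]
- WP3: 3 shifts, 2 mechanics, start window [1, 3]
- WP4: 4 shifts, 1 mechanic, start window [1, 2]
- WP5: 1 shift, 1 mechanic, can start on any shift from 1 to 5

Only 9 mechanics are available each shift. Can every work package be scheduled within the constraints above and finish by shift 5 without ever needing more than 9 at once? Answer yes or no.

no

The minimum achievable peak is 10; 9 < 10, so no feasible schedule stays within the cap.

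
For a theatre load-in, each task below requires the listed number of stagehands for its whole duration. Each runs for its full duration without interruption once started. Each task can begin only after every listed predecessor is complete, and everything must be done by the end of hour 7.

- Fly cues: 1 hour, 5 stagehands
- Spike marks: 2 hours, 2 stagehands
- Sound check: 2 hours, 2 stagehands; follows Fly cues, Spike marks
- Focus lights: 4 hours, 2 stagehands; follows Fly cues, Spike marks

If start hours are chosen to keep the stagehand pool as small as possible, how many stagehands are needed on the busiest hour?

5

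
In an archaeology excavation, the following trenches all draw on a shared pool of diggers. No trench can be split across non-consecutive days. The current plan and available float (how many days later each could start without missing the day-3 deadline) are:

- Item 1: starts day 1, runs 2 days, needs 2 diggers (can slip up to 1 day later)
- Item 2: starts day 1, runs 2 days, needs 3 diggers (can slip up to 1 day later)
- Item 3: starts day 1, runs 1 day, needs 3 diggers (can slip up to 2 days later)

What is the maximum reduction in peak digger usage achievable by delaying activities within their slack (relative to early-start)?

3

Early-start peak: d1:8  d2:5  d3:0 ⇒ 8.
Leveled (Item 1@1, Item 2@1, Item 3@3): d1:5  d2:5  d3:3 ⇒ 5.
Reduction 8 − 5 = 3.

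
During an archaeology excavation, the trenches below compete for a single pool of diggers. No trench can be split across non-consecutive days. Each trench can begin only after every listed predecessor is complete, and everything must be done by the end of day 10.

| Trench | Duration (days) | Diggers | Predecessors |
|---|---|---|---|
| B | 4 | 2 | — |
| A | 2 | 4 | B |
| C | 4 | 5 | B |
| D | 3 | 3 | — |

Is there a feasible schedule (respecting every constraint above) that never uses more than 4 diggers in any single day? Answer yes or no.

Total digger-days = 45; over 10 days the average is 45/10 > 4, so some day must exceed 4.

no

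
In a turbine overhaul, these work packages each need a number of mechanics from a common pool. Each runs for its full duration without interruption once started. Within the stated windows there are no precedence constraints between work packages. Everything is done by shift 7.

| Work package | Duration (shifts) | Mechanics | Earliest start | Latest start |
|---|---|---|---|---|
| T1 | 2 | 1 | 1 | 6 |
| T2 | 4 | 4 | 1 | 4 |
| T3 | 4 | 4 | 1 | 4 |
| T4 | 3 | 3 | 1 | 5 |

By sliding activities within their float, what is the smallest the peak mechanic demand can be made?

8

Early-start (T1@1, T2@1, T3@1, T4@1) gives peak 12: s1:12  s2:12  s3:11  s4:8  s5:0  s6:0  s7:0.
Shift T3→3, T4→5.
Schedule T1@1, T2@1, T3@3, T4@5: s1:5  s2:5  s3:8  s4:8  s5:7  s6:7  s7:3 — peak 8.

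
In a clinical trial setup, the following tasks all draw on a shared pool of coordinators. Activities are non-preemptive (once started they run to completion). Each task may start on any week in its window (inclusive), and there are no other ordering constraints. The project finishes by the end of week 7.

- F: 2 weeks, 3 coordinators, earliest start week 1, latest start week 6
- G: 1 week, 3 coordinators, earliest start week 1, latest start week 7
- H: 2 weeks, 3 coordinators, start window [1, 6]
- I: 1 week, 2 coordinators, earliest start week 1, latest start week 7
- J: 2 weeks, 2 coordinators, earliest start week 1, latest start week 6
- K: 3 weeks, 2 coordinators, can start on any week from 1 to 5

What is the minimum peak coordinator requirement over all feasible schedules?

Early-start (F@1, G@1, H@1, I@1, J@1, K@1) gives peak 15: w1:15  w2:10  w3:2  w4:0  w5:0  w6:0  w7:0.
Shift G→3, H→4, J→2, K→4.
Schedule F@1, G@3, H@4, I@1, J@2, K@4: w1:5  w2:5  w3:5  w4:5  w5:5  w6:2  w7:0 — peak 5.

5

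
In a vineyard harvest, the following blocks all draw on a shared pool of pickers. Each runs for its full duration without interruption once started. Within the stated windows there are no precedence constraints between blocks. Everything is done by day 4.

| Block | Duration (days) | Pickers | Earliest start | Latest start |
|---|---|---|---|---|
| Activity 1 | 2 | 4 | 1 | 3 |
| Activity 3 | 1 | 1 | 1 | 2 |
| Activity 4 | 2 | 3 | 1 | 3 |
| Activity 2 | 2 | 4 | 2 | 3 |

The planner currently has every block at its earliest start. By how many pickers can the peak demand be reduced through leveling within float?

4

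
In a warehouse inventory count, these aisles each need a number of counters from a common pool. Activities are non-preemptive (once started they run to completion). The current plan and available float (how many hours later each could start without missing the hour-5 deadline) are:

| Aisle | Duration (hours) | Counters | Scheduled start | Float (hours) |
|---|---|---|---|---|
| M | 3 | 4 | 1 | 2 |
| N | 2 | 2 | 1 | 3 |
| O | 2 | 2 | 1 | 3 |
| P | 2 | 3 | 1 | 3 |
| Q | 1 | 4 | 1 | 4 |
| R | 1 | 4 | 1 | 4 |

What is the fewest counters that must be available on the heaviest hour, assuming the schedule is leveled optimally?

8

Early-start (M@1, N@1, O@1, P@1, Q@1, R@1) gives peak 19: h1:19  h2:11  h3:4  h4:0  h5:0.
Shift P→3, Q→4, R→5.
Schedule M@1, N@1, O@1, P@3, Q@4, R@5: h1:8  h2:8  h3:7  h4:7  h5:4 — peak 8.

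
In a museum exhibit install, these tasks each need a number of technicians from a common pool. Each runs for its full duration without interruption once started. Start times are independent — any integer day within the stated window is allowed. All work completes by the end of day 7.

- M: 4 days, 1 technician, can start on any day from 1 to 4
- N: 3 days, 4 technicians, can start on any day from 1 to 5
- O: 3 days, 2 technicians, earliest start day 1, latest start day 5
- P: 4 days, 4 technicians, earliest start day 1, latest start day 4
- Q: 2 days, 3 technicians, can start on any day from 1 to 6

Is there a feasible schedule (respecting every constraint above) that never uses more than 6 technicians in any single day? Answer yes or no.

no

Total technician-days = 44; over 7 days the average is 44/7 > 6, so some day must exceed 6.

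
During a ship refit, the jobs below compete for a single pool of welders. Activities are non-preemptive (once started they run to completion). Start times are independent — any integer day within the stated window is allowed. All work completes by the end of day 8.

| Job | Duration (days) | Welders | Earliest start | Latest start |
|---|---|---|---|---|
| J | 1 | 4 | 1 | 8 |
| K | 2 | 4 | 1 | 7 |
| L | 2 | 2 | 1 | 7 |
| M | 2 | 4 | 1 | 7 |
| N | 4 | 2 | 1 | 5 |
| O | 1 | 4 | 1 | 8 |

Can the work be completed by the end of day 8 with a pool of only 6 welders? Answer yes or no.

yes

Schedule J@1, K@2, L@1, M@4, N@3, O@6: d1:6  d2:6  d3:6  d4:6  d5:6  d6:6  d7:0  d8:0 — peak 6 ≤ 6.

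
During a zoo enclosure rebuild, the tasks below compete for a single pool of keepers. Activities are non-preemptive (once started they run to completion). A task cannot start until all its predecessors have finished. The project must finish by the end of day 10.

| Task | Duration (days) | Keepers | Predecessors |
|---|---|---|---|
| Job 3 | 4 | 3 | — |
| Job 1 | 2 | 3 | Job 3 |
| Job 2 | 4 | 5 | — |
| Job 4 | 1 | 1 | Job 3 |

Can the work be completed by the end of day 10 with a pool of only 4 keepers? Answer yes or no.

The minimum achievable peak is 5; 4 < 5, so no feasible schedule stays within the cap.

no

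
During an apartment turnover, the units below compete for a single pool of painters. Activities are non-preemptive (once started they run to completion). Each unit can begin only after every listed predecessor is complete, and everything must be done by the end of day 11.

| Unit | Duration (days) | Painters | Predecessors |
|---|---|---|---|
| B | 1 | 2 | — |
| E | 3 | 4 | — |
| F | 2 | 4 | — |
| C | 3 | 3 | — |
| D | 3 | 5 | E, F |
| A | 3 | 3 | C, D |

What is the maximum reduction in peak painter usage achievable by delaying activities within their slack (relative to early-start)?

Early-start peak: d1:13  d2:11  d3:7  d4:5  d5:5  d6:5  d7:3  d8:3  d9:3  d10:0  d11:0 ⇒ 13.
Leveled (B@1, E@1, F@4, C@2, D@6, A@9): d1:6  d2:7  d3:7  d4:7  d5:4  d6:5  d7:5  d8:5  d9:3  d10:3  d11:3 ⇒ 7.
Reduction 13 − 7 = 6.

6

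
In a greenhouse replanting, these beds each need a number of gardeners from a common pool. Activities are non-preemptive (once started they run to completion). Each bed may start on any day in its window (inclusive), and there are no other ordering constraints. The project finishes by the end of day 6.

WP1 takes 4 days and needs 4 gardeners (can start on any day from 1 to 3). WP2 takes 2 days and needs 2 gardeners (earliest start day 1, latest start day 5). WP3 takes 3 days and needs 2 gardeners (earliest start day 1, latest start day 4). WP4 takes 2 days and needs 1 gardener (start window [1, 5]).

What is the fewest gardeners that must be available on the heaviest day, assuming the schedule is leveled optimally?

Early-start (WP1@1, WP2@1, WP3@1, WP4@1) gives peak 9: d1:9  d2:9  d3:6  d4:4  d5:0  d6:0.
Shift WP3→3, WP4→5.
Schedule WP1@1, WP2@1, WP3@3, WP4@5: d1:6  d2:6  d3:6  d4:6  d5:3  d6:1 — peak 6.

6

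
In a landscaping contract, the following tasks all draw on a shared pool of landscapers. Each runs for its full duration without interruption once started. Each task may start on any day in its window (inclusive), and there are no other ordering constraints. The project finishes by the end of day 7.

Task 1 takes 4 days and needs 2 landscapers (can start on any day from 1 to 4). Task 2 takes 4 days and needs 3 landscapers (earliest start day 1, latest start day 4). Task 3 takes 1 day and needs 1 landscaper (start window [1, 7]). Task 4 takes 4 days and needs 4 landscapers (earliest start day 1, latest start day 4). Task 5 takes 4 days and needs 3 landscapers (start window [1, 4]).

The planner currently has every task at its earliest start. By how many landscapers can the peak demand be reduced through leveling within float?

Early-start peak: d1:13  d2:12  d3:12  d4:12  d5:0  d6:0  d7:0 ⇒ 13.
Leveled (Task 1@1, Task 2@1, Task 3@1, Task 4@1, Task 5@2): d1:10  d2:12  d3:12  d4:12  d5:3  d6:0  d7:0 ⇒ 12.
Reduction 13 − 12 = 1.

1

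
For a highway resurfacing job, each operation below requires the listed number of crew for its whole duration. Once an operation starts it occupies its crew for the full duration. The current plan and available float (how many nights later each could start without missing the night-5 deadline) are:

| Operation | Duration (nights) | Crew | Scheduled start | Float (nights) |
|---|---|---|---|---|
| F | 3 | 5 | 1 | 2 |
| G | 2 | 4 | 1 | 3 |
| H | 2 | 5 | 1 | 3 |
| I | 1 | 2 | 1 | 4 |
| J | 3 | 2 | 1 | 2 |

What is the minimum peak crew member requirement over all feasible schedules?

9

Early-start (F@1, G@1, H@1, I@1, J@1) gives peak 18: n1:18  n2:16  n3:7  n4:0  n5:0.
Shift H→4, I→3, J→3.
Schedule F@1, G@1, H@4, I@3, J@3: n1:9  n2:9  n3:9  n4:7  n5:7 — peak 9.
Total crew member-nights = 41 over 5 nights ⇒ peak ≥ ⌈41/5⌉ = 9, so 9 is optimal.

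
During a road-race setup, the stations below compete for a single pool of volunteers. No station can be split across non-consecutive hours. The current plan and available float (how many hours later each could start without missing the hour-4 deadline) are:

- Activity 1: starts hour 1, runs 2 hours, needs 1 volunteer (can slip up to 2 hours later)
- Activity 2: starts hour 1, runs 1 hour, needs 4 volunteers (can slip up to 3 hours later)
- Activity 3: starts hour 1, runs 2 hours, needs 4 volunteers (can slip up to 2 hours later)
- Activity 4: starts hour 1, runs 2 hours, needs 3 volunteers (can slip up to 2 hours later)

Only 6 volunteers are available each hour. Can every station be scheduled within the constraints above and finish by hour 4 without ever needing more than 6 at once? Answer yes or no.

The minimum achievable peak is 7; 6 < 7, so no feasible schedule stays within the cap.

no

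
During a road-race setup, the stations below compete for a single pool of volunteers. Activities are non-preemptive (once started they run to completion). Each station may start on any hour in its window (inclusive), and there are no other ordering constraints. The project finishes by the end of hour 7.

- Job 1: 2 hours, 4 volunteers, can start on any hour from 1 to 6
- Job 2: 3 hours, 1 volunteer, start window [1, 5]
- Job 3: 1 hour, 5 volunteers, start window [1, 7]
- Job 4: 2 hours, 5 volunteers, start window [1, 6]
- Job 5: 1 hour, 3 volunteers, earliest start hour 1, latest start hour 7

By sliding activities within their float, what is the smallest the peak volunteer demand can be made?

5

Early-start (Job 1@1, Job 2@1, Job 3@1, Job 4@1, Job 5@1) gives peak 18: h1:18  h2:10  h3:1  h4:0  h5:0  h6:0  h7:0.
Shift Job 3→4, Job 4→5, Job 5→3.
Schedule Job 1@1, Job 2@1, Job 3@4, Job 4@5, Job 5@3: h1:5  h2:5  h3:4  h4:5  h5:5  h6:5  h7:0 — peak 5.
Total volunteer-hours = 29 over 7 hours ⇒ peak ≥ ⌈29/7⌉ = 5, so 5 is optimal.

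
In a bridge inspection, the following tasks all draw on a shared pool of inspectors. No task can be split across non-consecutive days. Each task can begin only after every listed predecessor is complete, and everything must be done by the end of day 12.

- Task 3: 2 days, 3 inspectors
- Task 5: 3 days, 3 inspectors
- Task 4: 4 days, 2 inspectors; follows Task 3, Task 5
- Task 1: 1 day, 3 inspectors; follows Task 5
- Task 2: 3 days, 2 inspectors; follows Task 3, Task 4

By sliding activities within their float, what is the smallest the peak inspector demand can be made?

5

Early-start (Task 3@1, Task 5@1, Task 4@4, Task 1@4, Task 2@8) gives peak 6: d1:6  d2:6  d3:3  d4:5  d5:2  d6:2  d7:2  d8:2  d9:2  d10:2  d11:0  d12:0.
Shift Task 5→3, Task 4→6, Task 1→6, Task 2→10.
Schedule Task 3@1, Task 5@3, Task 4@6, Task 1@6, Task 2@10: d1:3  d2:3  d3:3  d4:3  d5:3  d6:5  d7:2  d8:2  d9:2  d10:2  d11:2  d12:2 — peak 5.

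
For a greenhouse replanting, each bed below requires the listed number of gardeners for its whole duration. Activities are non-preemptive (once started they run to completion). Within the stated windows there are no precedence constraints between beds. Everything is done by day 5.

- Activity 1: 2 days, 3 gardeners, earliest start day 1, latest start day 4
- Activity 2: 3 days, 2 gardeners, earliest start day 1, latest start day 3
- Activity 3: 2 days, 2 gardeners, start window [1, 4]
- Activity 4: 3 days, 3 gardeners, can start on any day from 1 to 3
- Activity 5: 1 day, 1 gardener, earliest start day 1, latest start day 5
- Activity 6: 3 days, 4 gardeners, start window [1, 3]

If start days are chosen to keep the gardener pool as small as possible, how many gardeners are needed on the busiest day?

Early-start (Activity 1@1, Activity 2@1, Activity 3@1, Activity 4@1, Activity 5@1, Activity 6@1) gives peak 15: d1:15  d2:14  d3:9  d4:0  d5:0.
Shift Activity 4→3, Activity 6→3.
Schedule Activity 1@1, Activity 2@1, Activity 3@1, Activity 4@3, Activity 5@1, Activity 6@3: d1:8  d2:7  d3:9  d4:7  d5:7 — peak 9.

9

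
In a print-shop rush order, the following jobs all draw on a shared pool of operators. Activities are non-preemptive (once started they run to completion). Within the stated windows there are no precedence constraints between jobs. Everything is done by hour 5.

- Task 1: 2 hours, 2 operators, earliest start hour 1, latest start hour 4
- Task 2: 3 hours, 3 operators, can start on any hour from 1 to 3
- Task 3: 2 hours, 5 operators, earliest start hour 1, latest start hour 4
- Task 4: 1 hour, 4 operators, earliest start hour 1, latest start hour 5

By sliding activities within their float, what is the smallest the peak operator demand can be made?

Early-start (Task 1@1, Task 2@1, Task 3@1, Task 4@1) gives peak 14: h1:14  h2:10  h3:3  h4:0  h5:0.
Shift Task 3→4, Task 4→3.
Schedule Task 1@1, Task 2@1, Task 3@4, Task 4@3: h1:5  h2:5  h3:7  h4:5  h5:5 — peak 7.

7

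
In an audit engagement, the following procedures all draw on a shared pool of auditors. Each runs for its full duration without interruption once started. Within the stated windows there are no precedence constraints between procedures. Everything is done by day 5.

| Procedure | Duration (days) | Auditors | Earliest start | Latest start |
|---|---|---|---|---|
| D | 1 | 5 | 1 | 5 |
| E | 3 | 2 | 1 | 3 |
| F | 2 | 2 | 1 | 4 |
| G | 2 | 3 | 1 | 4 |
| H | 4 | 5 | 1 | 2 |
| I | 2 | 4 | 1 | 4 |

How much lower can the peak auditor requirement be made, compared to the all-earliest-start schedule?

10

Early-start peak: d1:21  d2:16  d3:7  d4:5  d5:0 ⇒ 21.
Leveled (D@1, E@1, F@3, G@1, H@2, I@4): d1:10  d2:10  d3:9  d4:11  d5:9 ⇒ 11.
Reduction 21 − 11 = 10.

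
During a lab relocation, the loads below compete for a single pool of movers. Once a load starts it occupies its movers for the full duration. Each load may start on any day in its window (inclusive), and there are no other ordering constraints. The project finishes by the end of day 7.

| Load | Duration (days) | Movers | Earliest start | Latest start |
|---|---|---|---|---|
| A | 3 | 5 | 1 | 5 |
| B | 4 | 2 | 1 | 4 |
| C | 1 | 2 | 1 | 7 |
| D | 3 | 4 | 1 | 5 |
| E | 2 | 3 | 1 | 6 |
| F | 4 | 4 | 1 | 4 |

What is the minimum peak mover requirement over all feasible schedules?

Early-start (A@1, B@1, C@1, D@1, E@1, F@1) gives peak 20: d1:20  d2:18  d3:15  d4:6  d5:0  d6:0  d7:0.
Shift B→4, C→4, E→5, F→4.
Schedule A@1, B@4, C@4, D@1, E@5, F@4: d1:9  d2:9  d3:9  d4:8  d5:9  d6:9  d7:6 — peak 9.
Total mover-days = 59 over 7 days ⇒ peak ≥ ⌈59/7⌉ = 9, so 9 is optimal.

9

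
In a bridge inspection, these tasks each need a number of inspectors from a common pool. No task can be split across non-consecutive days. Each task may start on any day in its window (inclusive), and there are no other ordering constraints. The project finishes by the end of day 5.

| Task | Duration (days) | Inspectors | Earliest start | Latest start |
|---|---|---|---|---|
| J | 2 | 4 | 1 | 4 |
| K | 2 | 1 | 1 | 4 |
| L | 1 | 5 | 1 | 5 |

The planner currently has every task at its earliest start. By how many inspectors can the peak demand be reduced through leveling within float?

Early-start peak: d1:10  d2:5  d3:0  d4:0  d5:0 ⇒ 10.
Leveled (J@1, K@1, L@3): d1:5  d2:5  d3:5  d4:0  d5:0 ⇒ 5.
Reduction 10 − 5 = 5.

5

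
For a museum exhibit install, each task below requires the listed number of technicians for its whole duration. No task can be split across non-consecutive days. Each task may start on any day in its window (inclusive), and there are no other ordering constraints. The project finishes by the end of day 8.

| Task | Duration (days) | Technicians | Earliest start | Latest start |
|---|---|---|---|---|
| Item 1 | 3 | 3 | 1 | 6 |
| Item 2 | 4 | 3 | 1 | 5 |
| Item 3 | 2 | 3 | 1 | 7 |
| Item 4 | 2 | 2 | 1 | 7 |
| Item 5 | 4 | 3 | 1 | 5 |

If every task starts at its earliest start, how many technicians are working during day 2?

14

At early start, day 2 has: Item 1, Item 2, Item 3, Item 4, Item 5.
Demand: 3 + 3 + 3 + 2 + 3 = 14.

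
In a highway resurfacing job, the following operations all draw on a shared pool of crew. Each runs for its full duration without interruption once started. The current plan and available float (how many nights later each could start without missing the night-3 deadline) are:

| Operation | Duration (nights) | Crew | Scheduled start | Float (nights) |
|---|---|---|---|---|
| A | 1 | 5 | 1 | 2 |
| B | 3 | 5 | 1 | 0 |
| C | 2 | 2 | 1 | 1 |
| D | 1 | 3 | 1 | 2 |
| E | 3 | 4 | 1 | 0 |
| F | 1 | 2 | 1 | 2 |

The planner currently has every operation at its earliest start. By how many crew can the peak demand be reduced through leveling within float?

7

Early-start peak: n1:21  n2:11  n3:9 ⇒ 21.
Leveled (A@1, B@1, C@2, D@2, E@1, F@3): n1:14  n2:14  n3:13 ⇒ 14.
Reduction 21 − 14 = 7.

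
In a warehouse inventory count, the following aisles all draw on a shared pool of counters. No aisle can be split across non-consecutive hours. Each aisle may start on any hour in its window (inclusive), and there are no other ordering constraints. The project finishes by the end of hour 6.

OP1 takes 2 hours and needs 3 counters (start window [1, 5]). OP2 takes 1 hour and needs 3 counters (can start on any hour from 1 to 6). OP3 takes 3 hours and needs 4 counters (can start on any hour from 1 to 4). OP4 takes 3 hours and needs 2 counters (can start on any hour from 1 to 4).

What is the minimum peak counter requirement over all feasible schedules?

Early-start (OP1@1, OP2@1, OP3@1, OP4@1) gives peak 12: h1:12  h2:9  h3:6  h4:0  h5:0  h6:0.
Shift OP2→3, OP3→4.
Schedule OP1@1, OP2@3, OP3@4, OP4@1: h1:5  h2:5  h3:5  h4:4  h5:4  h6:4 — peak 5.
Total counter-hours = 27 over 6 hours ⇒ peak ≥ ⌈27/6⌉ = 5, so 5 is optimal.

5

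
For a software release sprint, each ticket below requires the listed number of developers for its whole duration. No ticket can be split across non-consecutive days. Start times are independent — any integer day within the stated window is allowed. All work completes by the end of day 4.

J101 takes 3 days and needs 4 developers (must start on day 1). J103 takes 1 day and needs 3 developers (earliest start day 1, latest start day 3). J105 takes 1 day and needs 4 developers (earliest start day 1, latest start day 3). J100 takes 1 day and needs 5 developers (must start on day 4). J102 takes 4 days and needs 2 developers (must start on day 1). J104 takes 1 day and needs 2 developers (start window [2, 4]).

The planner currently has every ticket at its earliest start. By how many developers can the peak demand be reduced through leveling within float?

Early-start peak: d1:13  d2:8  d3:6  d4:7 ⇒ 13.
Leveled (J101@1, J103@1, J105@2, J100@4, J102@1, J104@3): d1:9  d2:10  d3:8  d4:7 ⇒ 10.
Reduction 13 − 10 = 3.

3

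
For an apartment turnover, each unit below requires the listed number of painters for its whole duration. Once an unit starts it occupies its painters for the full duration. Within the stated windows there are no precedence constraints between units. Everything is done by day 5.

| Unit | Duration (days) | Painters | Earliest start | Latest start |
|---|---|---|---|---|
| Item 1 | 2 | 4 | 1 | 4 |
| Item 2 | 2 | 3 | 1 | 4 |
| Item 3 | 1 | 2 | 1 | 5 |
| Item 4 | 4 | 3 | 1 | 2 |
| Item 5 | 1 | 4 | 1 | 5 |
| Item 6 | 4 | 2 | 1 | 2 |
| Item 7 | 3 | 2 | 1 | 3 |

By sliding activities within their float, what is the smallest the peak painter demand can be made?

10

Early-start (Item 1@1, Item 2@1, Item 3@1, Item 4@1, Item 5@1, Item 6@1, Item 7@1) gives peak 20: d1:20  d2:14  d3:7  d4:5  d5:0.
Shift Item 2→3, Item 5→5, Item 6→2, Item 7→3.
Schedule Item 1@1, Item 2@3, Item 3@1, Item 4@1, Item 5@5, Item 6@2, Item 7@3: d1:9  d2:9  d3:10  d4:10  d5:8 — peak 10.
Total painter-days = 46 over 5 days ⇒ peak ≥ ⌈46/5⌉ = 10, so 10 is optimal.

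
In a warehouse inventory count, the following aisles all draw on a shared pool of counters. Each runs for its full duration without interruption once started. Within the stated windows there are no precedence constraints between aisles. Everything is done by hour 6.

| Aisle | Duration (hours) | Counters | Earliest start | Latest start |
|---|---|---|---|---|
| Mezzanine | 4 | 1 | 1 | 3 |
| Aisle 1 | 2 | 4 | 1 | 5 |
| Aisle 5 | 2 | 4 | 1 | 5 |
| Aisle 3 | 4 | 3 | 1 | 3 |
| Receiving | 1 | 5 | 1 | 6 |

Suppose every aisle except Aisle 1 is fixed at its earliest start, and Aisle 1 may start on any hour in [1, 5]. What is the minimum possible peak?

Aisle 1@1: h1:17  h2:12  h3:4  h4:4  h5:0  h6:0 → peak 17
Aisle 1@2: h1:13  h2:12  h3:8  h4:4  h5:0  h6:0 → peak 13
Aisle 1@3: h1:13  h2:8  h3:8  h4:8  h5:0  h6:0 → peak 13
Aisle 1@4: h1:13  h2:8  h3:4  h4:8  h5:4  h6:0 → peak 13
Aisle 1@5: h1:13  h2:8  h3:4  h4:4  h5:4  h6:4 → peak 13
Best is Aisle 1@2, peak 13.

13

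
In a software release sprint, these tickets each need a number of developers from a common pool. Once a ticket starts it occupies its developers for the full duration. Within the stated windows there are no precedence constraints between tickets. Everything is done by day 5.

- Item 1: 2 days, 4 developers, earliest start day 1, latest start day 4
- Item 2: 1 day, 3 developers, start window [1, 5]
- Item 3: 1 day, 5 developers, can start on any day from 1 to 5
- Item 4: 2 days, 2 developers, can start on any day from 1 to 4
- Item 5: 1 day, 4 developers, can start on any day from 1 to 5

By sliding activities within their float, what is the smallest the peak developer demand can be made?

Early-start (Item 1@1, Item 2@1, Item 3@1, Item 4@1, Item 5@1) gives peak 18: d1:18  d2:6  d3:0  d4:0  d5:0.
Shift Item 2→3, Item 3→4, Item 5→5.
Schedule Item 1@1, Item 2@3, Item 3@4, Item 4@1, Item 5@5: d1:6  d2:6  d3:3  d4:5  d5:4 — peak 6.

6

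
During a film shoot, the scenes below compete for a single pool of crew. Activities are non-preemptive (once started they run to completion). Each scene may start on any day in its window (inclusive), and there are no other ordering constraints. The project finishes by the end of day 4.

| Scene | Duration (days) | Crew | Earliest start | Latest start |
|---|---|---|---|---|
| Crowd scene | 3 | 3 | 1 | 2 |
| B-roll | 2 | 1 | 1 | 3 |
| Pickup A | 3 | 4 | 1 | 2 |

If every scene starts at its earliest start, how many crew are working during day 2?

At early start, day 2 has: Crowd scene, B-roll, Pickup A.
Demand: 3 + 1 + 4 = 8.

8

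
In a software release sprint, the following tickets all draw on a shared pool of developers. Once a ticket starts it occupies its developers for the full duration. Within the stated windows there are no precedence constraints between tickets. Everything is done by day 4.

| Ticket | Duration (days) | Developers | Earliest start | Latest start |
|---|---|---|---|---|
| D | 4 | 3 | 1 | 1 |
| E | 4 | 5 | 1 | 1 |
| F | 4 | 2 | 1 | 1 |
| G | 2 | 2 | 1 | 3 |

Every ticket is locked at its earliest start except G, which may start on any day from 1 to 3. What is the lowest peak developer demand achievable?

12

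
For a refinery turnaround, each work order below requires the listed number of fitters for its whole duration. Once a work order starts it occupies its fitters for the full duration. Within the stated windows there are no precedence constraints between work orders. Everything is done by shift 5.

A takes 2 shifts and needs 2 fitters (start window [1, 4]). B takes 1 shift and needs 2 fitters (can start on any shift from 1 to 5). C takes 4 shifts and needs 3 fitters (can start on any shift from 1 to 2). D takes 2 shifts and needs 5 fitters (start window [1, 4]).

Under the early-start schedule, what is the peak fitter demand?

12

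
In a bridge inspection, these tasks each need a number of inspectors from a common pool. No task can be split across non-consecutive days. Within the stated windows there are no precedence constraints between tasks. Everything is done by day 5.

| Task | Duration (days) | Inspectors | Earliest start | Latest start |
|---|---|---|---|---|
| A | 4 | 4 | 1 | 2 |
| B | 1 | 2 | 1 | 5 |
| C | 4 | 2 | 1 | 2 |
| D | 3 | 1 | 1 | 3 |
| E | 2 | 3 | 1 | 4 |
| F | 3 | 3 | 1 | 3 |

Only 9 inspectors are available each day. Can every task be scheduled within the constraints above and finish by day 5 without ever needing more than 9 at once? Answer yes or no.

The minimum achievable peak is 10; 9 < 10, so no feasible schedule stays within the cap.

no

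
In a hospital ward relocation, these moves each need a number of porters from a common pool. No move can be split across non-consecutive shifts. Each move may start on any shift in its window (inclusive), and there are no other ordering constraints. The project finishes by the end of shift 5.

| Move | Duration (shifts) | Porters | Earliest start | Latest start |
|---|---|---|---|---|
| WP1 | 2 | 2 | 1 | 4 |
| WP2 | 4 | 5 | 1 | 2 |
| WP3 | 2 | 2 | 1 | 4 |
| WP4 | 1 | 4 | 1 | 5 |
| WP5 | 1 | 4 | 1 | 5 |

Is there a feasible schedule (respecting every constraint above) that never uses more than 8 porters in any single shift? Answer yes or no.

Schedule WP1@1, WP2@1, WP3@3, WP4@5, WP5@5: s1:7  s2:7  s3:7  s4:7  s5:8 — peak 8 ≤ 8.

yes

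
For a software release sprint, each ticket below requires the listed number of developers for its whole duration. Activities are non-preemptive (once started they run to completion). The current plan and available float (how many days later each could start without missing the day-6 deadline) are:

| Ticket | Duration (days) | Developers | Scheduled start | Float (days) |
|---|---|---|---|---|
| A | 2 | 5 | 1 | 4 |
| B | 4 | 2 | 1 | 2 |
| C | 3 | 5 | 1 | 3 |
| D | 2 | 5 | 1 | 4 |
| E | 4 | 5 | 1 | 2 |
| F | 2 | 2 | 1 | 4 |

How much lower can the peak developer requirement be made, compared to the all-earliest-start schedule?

Early-start peak: d1:24  d2:24  d3:12  d4:7  d5:0  d6:0 ⇒ 24.
Leveled (A@1, B@1, C@1, D@4, E@3, F@5): d1:12  d2:12  d3:12  d4:12  d5:12  d6:7 ⇒ 12.
Reduction 24 − 12 = 12.

12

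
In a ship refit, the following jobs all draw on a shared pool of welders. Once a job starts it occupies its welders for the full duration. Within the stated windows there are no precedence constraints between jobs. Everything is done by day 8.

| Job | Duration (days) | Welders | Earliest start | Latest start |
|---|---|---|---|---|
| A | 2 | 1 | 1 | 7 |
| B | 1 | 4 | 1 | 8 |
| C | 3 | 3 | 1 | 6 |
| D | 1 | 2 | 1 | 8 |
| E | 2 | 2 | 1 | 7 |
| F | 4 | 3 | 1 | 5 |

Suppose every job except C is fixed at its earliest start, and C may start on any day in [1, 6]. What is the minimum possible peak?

C@1: d1:15  d2:9  d3:6  d4:3  d5:0  d6:0  d7:0  d8:0 → peak 15
C@2: d1:12  d2:9  d3:6  d4:6  d5:0  d6:0  d7:0  d8:0 → peak 12
C@3: d1:12  d2:6  d3:6  d4:6  d5:3  d6:0  d7:0  d8:0 → peak 12
C@4: d1:12  d2:6  d3:3  d4:6  d5:3  d6:3  d7:0  d8:0 → peak 12
C@5: d1:12  d2:6  d3:3  d4:3  d5:3  d6:3  d7:3  d8:0 → peak 12
C@6: d1:12  d2:6  d3:3  d4:3  d5:0  d6:3  d7:3  d8:3 → peak 12
Best is C@2, peak 12.

12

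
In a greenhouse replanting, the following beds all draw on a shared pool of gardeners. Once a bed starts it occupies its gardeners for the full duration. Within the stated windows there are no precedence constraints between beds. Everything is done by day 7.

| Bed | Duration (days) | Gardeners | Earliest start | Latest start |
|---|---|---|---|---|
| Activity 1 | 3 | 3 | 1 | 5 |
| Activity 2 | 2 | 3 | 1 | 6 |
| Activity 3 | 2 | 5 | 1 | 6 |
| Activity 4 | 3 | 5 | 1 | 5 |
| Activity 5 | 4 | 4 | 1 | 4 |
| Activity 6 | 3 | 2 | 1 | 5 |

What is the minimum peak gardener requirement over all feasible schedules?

10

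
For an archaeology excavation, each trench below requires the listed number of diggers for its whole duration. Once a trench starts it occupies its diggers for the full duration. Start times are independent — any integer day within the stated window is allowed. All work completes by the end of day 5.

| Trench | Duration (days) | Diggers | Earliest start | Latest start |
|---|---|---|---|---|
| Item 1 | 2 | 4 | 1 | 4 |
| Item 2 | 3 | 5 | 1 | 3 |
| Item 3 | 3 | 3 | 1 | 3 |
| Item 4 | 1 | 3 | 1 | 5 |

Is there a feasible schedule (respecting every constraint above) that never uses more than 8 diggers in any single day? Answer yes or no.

Schedule Item 1@1, Item 2@3, Item 3@1, Item 4@4: d1:7  d2:7  d3:8  d4:8  d5:5 — peak 8 ≤ 8.

yes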